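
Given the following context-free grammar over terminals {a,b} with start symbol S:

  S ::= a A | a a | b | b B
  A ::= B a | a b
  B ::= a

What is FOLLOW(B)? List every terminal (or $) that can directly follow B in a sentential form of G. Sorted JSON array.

FIRST sets, iterate to fixpoint:
[1]
  A via A→a b: +{a}
  B via B→a: +{a}
  S via S→a A: +{a}
  S via S→b: +{b}
  S: {a,b}  A: {a}  B: {a}
[2] (stable)
  S: {a,b}  A: {a}  B: {a}

FOLLOW iteration:
FOLLOW(S) := {$}
iter 1:
  A→B a: FOLLOW(B) ⊇ FIRST(a) = {a}; new: +{a}
  S→a A: FOLLOW(A) ⊇ FOLLOW(S) ⊇ {$}; new: +{$}
  S→b B: FOLLOW(B) ⊇ FOLLOW(S) ⊇ {$}; new: +{$}
  FOLLOW(S)={$}  FOLLOW(A)={$}  FOLLOW(B)={$,a}
iter 2: (stable)
  FOLLOW(S)={$}  FOLLOW(A)={$}  FOLLOW(B)={$,a}

FOLLOW(B) = ["$", "a"]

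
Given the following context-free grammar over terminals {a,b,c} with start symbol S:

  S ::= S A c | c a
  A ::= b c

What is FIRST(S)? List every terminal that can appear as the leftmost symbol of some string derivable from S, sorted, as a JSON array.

FIRST iteration:
[1]
  A via A→b c: +{b}
  S via S→c a: +{c}
  FIRST[S]={c}  FIRST[A]={b}
[2] done
  FIRST[S]={c}  FIRST[A]={b}

FIRST(S) = ["c"]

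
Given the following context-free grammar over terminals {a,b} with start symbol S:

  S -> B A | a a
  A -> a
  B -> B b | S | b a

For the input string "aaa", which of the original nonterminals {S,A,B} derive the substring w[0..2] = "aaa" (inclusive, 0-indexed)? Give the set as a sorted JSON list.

Convert to CNF:
  S -> B A | T1 T1
  A -> a
  B -> B A | B T0 | T0 T1 | T1 T1
  T0 -> b
  T1 -> a

CYK fill, restricted to cells inside w[0..2]:
  cell(0,0) a: {A,T1}  orig:{A}
  cell(1,1) a: {A,T1}  orig:{A}
  cell(2,2) a: {A,T1}  orig:{A}
  cell(0,1) aa: {B,S}
  cell(1,2) aa: {B,S}
  cell(0,2) aaa: {B,S}

Original NTs in T[0,2] deriving "aaa": ["B", "S"]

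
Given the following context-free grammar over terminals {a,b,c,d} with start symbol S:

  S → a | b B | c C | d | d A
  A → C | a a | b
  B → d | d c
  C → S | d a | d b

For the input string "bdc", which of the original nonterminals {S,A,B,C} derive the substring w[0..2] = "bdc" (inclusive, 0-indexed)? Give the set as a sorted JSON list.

CNF form of G:
  S -> T1 B | T2 C | T3 A | a | d
  A -> T0 T0 | T1 B | T2 C | T3 A | T3 T0 | T3 T1 | a | b | d
  B -> T3 T2 | d
  C -> T1 B | T2 C | T3 A | T3 T0 | T3 T1 | a | d
  T0 -> a
  T1 -> b
  T2 -> c
  T3 -> d

Fill CYK table bottom-up (cells [i..j] with 0 ≤ i ≤ j ≤ 2 only):
  cell(0,0) b: {A,T1}  orig:{A}
  cell(1,1) d: {A,B,C,S,T3}  orig:{A,B,C,S}
  cell(2,2) c: {T2}  orig:{}
  cell(0,1) bd: {A,C,S}
  cell(1,2) dc: {B}
  cell(0,2) bdc: {A,C,S}

Original NTs in T[0,2] deriving "bdc": ["A", "C", "S"]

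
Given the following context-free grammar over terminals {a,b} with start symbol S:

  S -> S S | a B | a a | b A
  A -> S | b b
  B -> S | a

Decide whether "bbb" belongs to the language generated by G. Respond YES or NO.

Convert to CNF:
  S -> S S | T0 B | T0 T0 | T1 A
  A -> S S | T0 B | T0 T0 | T1 A | T1 T1
  B -> S S | T0 B | T0 T0 | T1 A | a
  T0 -> a
  T1 -> b

CYK table (by increasing span):
  [0..0]={T1}  "b"  orig:{}
  [1..1]={T1}  "b"  orig:{}
  [2..2]={T1}  "b"  orig:{}
  [0..1]={A}  "bb"
  [1..2]={A}  "bb"
  [0..2]={A,B,S}  "bbb"

S ∈ T[0,2] ⇒ YES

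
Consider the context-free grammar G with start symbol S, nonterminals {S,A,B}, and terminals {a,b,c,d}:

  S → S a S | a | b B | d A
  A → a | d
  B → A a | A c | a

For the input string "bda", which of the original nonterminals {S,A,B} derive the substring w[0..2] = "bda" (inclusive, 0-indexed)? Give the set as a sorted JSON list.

CNF form of G:
  S -> S X4 | T2 B | T3 A | a
  A -> a | d
  B -> A T0 | A T1 | a
  T0 -> a
  T1 -> c
  T2 -> b
  T3 -> d
  X4 -> T0 S

CYK fill (cells [i..j] with 0 ≤ i ≤ j ≤ 2 only):
  [0..0]={T2}  "b"  orig:{}
  [1..1]={A,T3}  "d"  orig:{A}
  [2..2]={A,B,S,T0}  "a"  orig:{A,B,S}
  [0..1]=∅  "bd"
  [1..2]={B,S}  "da"
  [0..2]={S}  "bda"

Original NTs in T[0,2] deriving "bda": ["S"]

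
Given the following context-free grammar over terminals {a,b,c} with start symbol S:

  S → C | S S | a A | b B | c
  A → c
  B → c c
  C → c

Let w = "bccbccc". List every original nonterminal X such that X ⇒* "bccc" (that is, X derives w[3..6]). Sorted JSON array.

Convert to CNF:
  S -> S S | T1 A | T2 B | c
  A -> c
  B -> T0 T0
  C -> c
  T0 -> c
  T1 -> a
  T2 -> b

CYK fill — only the sub-triangle for w[3..6]:
  [3..3]={T2}  "b"  orig:{}
  [4..4]={A,C,S,T0}  "c"  orig:{A,C,S}
  [5..5]={A,C,S,T0}  "c"  orig:{A,C,S}
  [6..6]={A,C,S,T0}  "c"  orig:{A,C,S}
  [3..4]=∅  "bc"
  [4..5]={B,S}  "cc"
  [5..6]={B,S}  "cc"
  [3..5]={S}  "bcc"
  [4..6]={S}  "ccc"
  [3..6]={S}  "bccc"

Original NTs in T[3,6] deriving "bccc": ["S"]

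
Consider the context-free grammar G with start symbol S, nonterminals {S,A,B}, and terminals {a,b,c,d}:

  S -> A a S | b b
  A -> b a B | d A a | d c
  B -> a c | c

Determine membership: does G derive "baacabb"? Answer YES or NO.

Convert to CNF:
  S -> A X6 | T0 T0
  A -> T0 X4 | T2 T3 | T2 X5
  B -> T1 T3 | c
  T0 -> b
  T1 -> a
  T2 -> d
  T3 -> c
  X4 -> T1 B
  X5 -> A T1
  X6 -> T1 S

CYK fill:
  T[0,0] 'b' = {T0}  orig:{}
  T[1,1] 'a' = {T1}  orig:{}
  T[2,2] 'a' = {T1}  orig:{}
  T[3,3] 'c' = {B,T3}  orig:{B}
  T[4,4] 'a' = {T1}  orig:{}
  T[5,5] 'b' = {T0}  orig:{}
  T[6,6] 'b' = {T0}  orig:{}
  T[0,1] 'ba' = ∅
  T[1,2] 'aa' = ∅
  T[2,3] 'ac' = {B,X4}  orig:{B}
  T[3,4] 'ca' = ∅
  T[4,5] 'ab' = ∅
  T[5,6] 'bb' = {S}
  T[0,2] 'baa' = ∅
  T[1,3] 'aac' = {X4}  orig:{}
  T[2,4] 'aca' = ∅
  T[3,5] 'cab' = ∅
  T[4,6] 'abb' = {X6}  orig:{}
  T[0,3] 'baac' = {A}
  T[1,4] 'aaca' = ∅
  T[2,5] 'acab' = ∅
  T[3,6] 'cabb' = ∅
  T[0,4] 'baaca' = {X5}  orig:{}
  T[1,5] 'aacab' = ∅
  T[2,6] 'acabb' = ∅
  T[0,5] 'baacab' = ∅
  T[1,6] 'aacabb' = ∅
  T[0,6] 'baacabb' = {S}

S ∈ T[0,6] ⇒ YES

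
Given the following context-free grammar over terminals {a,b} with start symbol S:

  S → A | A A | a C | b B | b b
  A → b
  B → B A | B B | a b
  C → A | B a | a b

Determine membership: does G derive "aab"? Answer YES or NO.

Convert to CNF:
  S -> A A | T0 C | T1 B | T1 T1 | b
  A -> b
  B -> B A | B B | T0 T1
  C -> B T0 | T0 T1 | b
  T0 -> a
  T1 -> b

Fill CYK table bottom-up:
  T[0,0] 'a' = {T0}  orig:{}
  T[1,1] 'a' = {T0}  orig:{}
  T[2,2] 'b' = {A,C,S,T1}  orig:{A,C,S}
  T[0,1] 'aa' = ∅
  T[1,2] 'ab' = {B,C,S}
  T[0,2] 'aab' = {S}

S ∈ T[0,2] ⇒ YES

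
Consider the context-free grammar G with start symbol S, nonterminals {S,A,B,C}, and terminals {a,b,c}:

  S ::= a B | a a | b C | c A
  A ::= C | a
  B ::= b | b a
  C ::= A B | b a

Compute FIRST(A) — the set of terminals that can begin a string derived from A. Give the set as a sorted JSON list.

FIRST sets, iterate to fixpoint:
round 1:
  A via A→a: +{a}
  B via B→b: +{b}
  C via C→A B: +{a}
  C via C→b a: +{b}
  S via S→a B: +{a}
  S via S→b C: +{b}
  S via S→c A: +{c}
  FIRST[S]={a,b,c}  FIRST[A]={a}  FIRST[B]={b}  FIRST[C]={a,b}
round 2:
  A via A→C: +{b}
  FIRST[S]={a,b,c}  FIRST[A]={a,b}  FIRST[B]={b}  FIRST[C]={a,b}
round 3: (stable)
  FIRST[S]={a,b,c}  FIRST[A]={a,b}  FIRST[B]={b}  FIRST[C]={a,b}

FIRST(A) = ["a", "b"]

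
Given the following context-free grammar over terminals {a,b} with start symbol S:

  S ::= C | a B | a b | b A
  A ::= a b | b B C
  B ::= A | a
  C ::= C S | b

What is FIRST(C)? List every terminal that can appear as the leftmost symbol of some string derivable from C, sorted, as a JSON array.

Compute FIRST by fixpoint:
round 1:
  A via A→a b: +{a}
  A via A→b B C: +{b}
  B via B→A: +{a,b}
  C via C→b: +{b}
  S via S→C: +{b}
  S via S→a B: +{a}
  FIRST(S)={a,b}  FIRST(A)={a,b}  FIRST(B)={a,b}  FIRST(C)={b}
round 2: done
  FIRST(S)={a,b}  FIRST(A)={a,b}  FIRST(B)={a,b}  FIRST(C)={b}

FIRST(C) = ["b"]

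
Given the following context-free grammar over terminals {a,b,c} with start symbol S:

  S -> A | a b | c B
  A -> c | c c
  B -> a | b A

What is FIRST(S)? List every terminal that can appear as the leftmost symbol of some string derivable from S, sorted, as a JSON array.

FIRST sets, iterate to fixpoint:
iter 1:
  A via A→c: +{c}
  B via B→a: +{a}
  B via B→b A: +{b}
  S via S→A: +{c}
  S via S→a b: +{a}
  FIRST(S)={a,c}  FIRST(A)={c}  FIRST(B)={a,b}
iter 2: (stable)
  FIRST(S)={a,c}  FIRST(A)={c}  FIRST(B)={a,b}

FIRST(S) = ["a", "c"]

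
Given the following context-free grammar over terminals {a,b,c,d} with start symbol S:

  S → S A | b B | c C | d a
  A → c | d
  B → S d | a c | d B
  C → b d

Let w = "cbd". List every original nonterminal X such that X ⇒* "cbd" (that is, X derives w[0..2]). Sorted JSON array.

Convert to CNF:
  S -> S A | T0 T1 | T2 C | T3 B
  A -> c | d
  B -> S T0 | T0 B | T1 T2
  C -> T3 T0
  T0 -> d
  T1 -> a
  T2 -> c
  T3 -> b

Fill CYK table bottom-up, restricted to cells inside w[0..2]:
  [0..0]={A,T2}  "c"  orig:{A}
  [1..1]={T3}  "b"  orig:{}
  [2..2]={A,T0}  "d"  orig:{A}
  [0..1]=∅  "cb"
  [1..2]={C}  "bd"
  [0..2]={S}  "cbd"

Original NTs in T[0,2] deriving "cbd": ["S"]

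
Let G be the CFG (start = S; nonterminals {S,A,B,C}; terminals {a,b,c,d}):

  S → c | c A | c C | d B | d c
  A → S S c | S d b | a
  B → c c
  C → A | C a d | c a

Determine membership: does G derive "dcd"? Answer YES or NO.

CNF form of G:
  S -> T0 A | T0 C | T1 B | T1 T0 | c
  A -> S X4 | S X5 | a
  B -> T0 T0
  C -> C X6 | S X7 | S X8 | T0 T3 | a
  T0 -> c
  T1 -> d
  T2 -> b
  T3 -> a
  X4 -> S T0
  X5 -> T1 T2
  X6 -> T3 T1
  X7 -> S T0
  X8 -> T1 T2

CYK fill:
  cell(0,0) d: {T1}  orig:{}
  cell(1,1) c: {S,T0}  orig:{S}
  cell(2,2) d: {T1}  orig:{}
  cell(0,1) dc: {S}
  cell(1,2) cd: ∅
  cell(0,2) dcd: ∅

S ∉ T[0,2] ⇒ NO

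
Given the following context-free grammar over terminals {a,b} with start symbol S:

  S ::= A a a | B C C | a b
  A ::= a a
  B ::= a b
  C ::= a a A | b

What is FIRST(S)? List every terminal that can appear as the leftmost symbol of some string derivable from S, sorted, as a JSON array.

FIRST sets, iterate to fixpoint:
iter 1:
  A via A→a a: +{a}
  B via B→a b: +{a}
  C via C→a a A: +{a}
  C via C→b: +{b}
  S via S→A a a: +{a}
  S: {a}  A: {a}  B: {a}  C: {a,b}
iter 2: (no change)
  S: {a}  A: {a}  B: {a}  C: {a,b}

FIRST(S) = ["a"]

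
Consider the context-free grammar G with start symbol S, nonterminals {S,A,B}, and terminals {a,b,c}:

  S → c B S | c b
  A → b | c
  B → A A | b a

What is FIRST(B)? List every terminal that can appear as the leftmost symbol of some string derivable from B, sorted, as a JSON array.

FIRST sets, iterate to fixpoint:
iter 1:
  A via A→b: +{b}
  A via A→c: +{c}
  B via B→A A: +{b,c}
  S via S→c B S: +{c}
  FIRST(S)={c}  FIRST(A)={b,c}  FIRST(B)={b,c}
iter 2: (no change)
  FIRST(S)={c}  FIRST(A)={b,c}  FIRST(B)={b,c}

FIRST(B) = ["b", "c"]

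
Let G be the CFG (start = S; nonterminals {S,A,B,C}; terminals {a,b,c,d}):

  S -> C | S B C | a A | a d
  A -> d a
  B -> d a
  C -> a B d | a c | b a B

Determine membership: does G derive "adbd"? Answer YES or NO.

Convert to CNF:
  S -> S X6 | T1 A | T1 T0 | T1 T2 | T1 X7 | T3 X8
  A -> T0 T1
  B -> T0 T1
  C -> T1 T2 | T1 X4 | T3 X5
  T0 -> d
  T1 -> a
  T2 -> c
  T3 -> b
  X4 -> B T0
  X5 -> T1 B
  X6 -> B C
  X7 -> B T0
  X8 -> T1 B

CYK table (by increasing span):
  [0..0]={T1}  "a"  orig:{}
  [1..1]={T0}  "d"  orig:{}
  [2..2]={T3}  "b"  orig:{}
  [3..3]={T0}  "d"  orig:{}
  [0..1]={S}  "ad"
  [1..2]=∅  "db"
  [2..3]=∅  "bd"
  [0..2]=∅  "adb"
  [1..3]=∅  "dbd"
  [0..3]=∅  "adbd"

S ∉ T[0,3] ⇒ NO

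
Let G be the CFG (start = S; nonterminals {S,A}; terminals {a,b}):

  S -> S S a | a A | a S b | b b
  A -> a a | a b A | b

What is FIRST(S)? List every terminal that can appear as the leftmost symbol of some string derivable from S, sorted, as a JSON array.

Compute FIRST by fixpoint:
iter 1:
  A via A→a a: +{a}
  A via A→b: +{b}
  S via S→a A: +{a}
  S via S→b b: +{b}
  S: {a,b}  A: {a,b}
iter 2: (stable)
  S: {a,b}  A: {a,b}

FIRST(S) = ["a", "b"]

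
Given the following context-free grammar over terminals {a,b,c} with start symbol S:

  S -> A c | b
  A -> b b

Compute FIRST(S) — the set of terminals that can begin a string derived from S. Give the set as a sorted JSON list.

FIRST sets, iterate to fixpoint:
[1]
  A via A→b b: +{b}
  S via S→A c: +{b}
  S: {b}  A: {b}
[2] done
  S: {b}  A: {b}

FIRST(S) = ["b"]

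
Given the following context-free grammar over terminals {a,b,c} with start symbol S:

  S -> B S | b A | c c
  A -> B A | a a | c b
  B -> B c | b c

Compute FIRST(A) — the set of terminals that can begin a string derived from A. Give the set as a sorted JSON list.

FIRST iteration:
[1]
  A via A→a a: +{a}
  A via A→c b: +{c}
  B via B→b c: +{b}
  S via S→B S: +{b}
  S via S→c c: +{c}
  FIRST[S]={b,c}  FIRST[A]={a,c}  FIRST[B]={b}
[2]
  A via A→B A: +{b}
  FIRST[S]={b,c}  FIRST[A]={a,b,c}  FIRST[B]={b}
[3] done
  FIRST[S]={b,c}  FIRST[A]={a,b,c}  FIRST[B]={b}

FIRST(A) = ["a", "b", "c"]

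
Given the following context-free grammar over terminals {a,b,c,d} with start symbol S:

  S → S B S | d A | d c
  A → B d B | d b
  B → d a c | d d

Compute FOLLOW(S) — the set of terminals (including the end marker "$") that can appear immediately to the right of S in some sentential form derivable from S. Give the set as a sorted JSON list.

FIRST sets, iterate to fixpoint:
pass 1:
  A via A→d b: +{d}
  B via B→d a c: +{d}
  S via S→d A: +{d}
  FIRST(S)={d}  FIRST(A)={d}  FIRST(B)={d}
pass 2: — fixpoint
  FIRST(S)={d}  FIRST(A)={d}  FIRST(B)={d}

FOLLOW iteration:
FOLLOW(S) := {$}
[1]
  A→B d B: FOLLOW(B) ⊇ FIRST(d) = {d}; new: +{d}
  S→S B S: FOLLOW(S) ⊇ FIRST(B) = {d}; new: +{d}
  S→d A: FOLLOW(A) ⊇ FOLLOW(S) ⊇ {$,d}; new: +{$,d}
  FOLLOW[S]={$,d}  FOLLOW[A]={$,d}  FOLLOW[B]={d}
[2]
  A→B d B: FOLLOW(B) ⊇ FOLLOW(A) ⊇ {$,d}; new: +{$}
  FOLLOW[S]={$,d}  FOLLOW[A]={$,d}  FOLLOW[B]={$,d}
[3] (stable)
  FOLLOW[S]={$,d}  FOLLOW[A]={$,d}  FOLLOW[B]={$,d}

FOLLOW(S) = ["$", "d"]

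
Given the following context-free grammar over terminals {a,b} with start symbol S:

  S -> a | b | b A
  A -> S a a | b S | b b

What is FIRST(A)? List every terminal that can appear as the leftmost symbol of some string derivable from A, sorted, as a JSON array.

FIRST sets, iterate to fixpoint:
[1]
  A via A→b S: +{b}
  S via S→a: +{a}
  S via S→b: +{b}
  FIRST[S]={a,b}  FIRST[A]={b}
[2]
  A via A→S a a: +{a}
  FIRST[S]={a,b}  FIRST[A]={a,b}
[3] (no change)
  FIRST[S]={a,b}  FIRST[A]={a,b}

FIRST(A) = ["a", "b"]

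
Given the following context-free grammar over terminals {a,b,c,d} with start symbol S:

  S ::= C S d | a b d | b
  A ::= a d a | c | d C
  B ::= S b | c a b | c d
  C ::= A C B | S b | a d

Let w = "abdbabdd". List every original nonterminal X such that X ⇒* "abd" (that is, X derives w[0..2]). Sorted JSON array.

Convert to CNF:
  S -> C X7 | T0 X8 | b
  A -> T0 X4 | T1 C | c
  B -> S T2 | T3 T1 | T3 X5
  C -> A X6 | S T2 | T0 T1
  T0 -> a
  T1 -> d
  T2 -> b
  T3 -> c
  X4 -> T1 T0
  X5 -> T0 T2
  X6 -> C B
  X7 -> S T1
  X8 -> T2 T1

Fill CYK table bottom-up (cells [i..j] with 0 ≤ i ≤ j ≤ 2 only):
  T[0,0] 'a' = {T0}  orig:{}
  T[1,1] 'b' = {S,T2}  orig:{S}
  T[2,2] 'd' = {T1}  orig:{}
  T[0,1] 'ab' = {X5}  orig:{}
  T[1,2] 'bd' = {X7,X8}  orig:{}
  T[0,2] 'abd' = {S}

Original NTs in T[0,2] deriving "abd": ["S"]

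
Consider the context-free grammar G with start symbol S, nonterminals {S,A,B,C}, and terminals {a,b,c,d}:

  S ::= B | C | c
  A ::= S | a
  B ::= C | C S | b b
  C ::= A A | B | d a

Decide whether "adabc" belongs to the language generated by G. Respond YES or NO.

Convert to CNF:
  S -> A A | C S | T0 T0 | T1 T2 | c
  A -> A A | C S | T0 T0 | T1 T2 | a | c
  B -> A A | C S | T0 T0 | T1 T2
  C -> A A | C S | T0 T0 | T1 T2
  T0 -> b
  T1 -> d
  T2 -> a

CYK fill:
  cell(0,0) a: {A,T2}  orig:{A}
  cell(1,1) d: {T1}  orig:{}
  cell(2,2) a: {A,T2}  orig:{A}
  cell(3,3) b: {T0}  orig:{}
  cell(4,4) c: {A,S}
  cell(0,1) ad: ∅
  cell(1,2) da: {A,B,C,S}
  cell(2,3) ab: ∅
  cell(3,4) bc: ∅
  cell(0,2) ada: {A,B,C,S}
  cell(1,3) dab: ∅
  cell(2,4) abc: ∅
  cell(0,3) adab: ∅
  cell(1,4) dabc: ∅
  cell(0,4) adabc: ∅

S ∉ T[0,4] ⇒ NO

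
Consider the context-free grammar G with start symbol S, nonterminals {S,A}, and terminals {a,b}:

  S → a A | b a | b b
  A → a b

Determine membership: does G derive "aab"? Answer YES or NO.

CNF form of G:
  S -> T0 A | T1 T0 | T1 T1
  A -> T0 T1
  T0 -> a
  T1 -> b

CYK fill:
  T[0,0] 'a' = {T0}  orig:{}
  T[1,1] 'a' = {T0}  orig:{}
  T[2,2] 'b' = {T1}  orig:{}
  T[0,1] 'aa' = ∅
  T[1,2] 'ab' = {A}
  T[0,2] 'aab' = {S}

S ∈ T[0,2] ⇒ YES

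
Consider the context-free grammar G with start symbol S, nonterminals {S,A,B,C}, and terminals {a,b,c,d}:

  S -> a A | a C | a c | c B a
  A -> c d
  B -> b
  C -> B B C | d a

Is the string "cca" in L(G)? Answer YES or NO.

Convert to CNF:
  S -> T0 X4 | T2 A | T2 C | T2 T0
  A -> T0 T1
  B -> b
  C -> B X3 | T1 T2
  T0 -> c
  T1 -> d
  T2 -> a
  X3 -> B C
  X4 -> B T2

CYK fill:
  cell(0,0) c: {T0}  orig:{}
  cell(1,1) c: {T0}  orig:{}
  cell(2,2) a: {T2}  orig:{}
  cell(0,1) cc: ∅
  cell(1,2) ca: ∅
  cell(0,2) cca: ∅

S ∉ T[0,2] ⇒ NO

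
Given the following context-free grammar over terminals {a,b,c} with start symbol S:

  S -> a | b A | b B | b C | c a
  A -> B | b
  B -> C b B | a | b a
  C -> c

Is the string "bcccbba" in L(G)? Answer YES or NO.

Convert to CNF:
  S -> T0 A | T0 B | T0 C | T2 T1 | a
  A -> C X3 | T0 T1 | a | b
  B -> C X4 | T0 T1 | a
  C -> c
  T0 -> b
  T1 -> a
  T2 -> c
  X3 -> T0 B
  X4 -> T0 B

CYK fill:
  [0..0]={A,T0}  "b"  orig:{A}
  [1..1]={C,T2}  "c"  orig:{C}
  [2..2]={C,T2}  "c"  orig:{C}
  [3..3]={C,T2}  "c"  orig:{C}
  [4..4]={A,T0}  "b"  orig:{A}
  [5..5]={A,T0}  "b"  orig:{A}
  [6..6]={A,B,S,T1}  "a"  orig:{A,B,S}
  [0..1]={S}  "bc"
  [1..2]=∅  "cc"
  [2..3]=∅  "cc"
  [3..4]=∅  "cb"
  [4..5]={S}  "bb"
  [5..6]={A,B,S,X3,X4}  "ba"  orig:{A,B,S}
  [0..2]=∅  "bcc"
  [1..3]=∅  "ccc"
  [2..4]=∅  "ccb"
  [3..5]=∅  "cbb"
  [4..6]={S,X3,X4}  "bba"  orig:{S}
  [0..3]=∅  "bccc"
  [1..4]=∅  "cccb"
  [2..5]=∅  "ccbb"
  [3..6]={A,B}  "cbba"
  [0..4]=∅  "bcccb"
  [1..5]=∅  "cccbb"
  [2..6]=∅  "ccbba"
  [0..5]=∅  "bcccbb"
  [1..6]=∅  "cccbba"
  [0..6]=∅  "bcccbba"

S ∉ T[0,6] ⇒ NO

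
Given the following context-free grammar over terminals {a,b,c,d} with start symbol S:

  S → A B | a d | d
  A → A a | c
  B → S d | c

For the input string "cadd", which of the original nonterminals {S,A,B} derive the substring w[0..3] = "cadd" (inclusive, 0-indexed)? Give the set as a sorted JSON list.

Convert to CNF:
  S -> A B | T0 T1 | d
  A -> A T0 | c
  B -> S T1 | c
  T0 -> a
  T1 -> d

CYK table (by increasing span), restricted to cells inside w[0..3]:
  cell(0,0) c: {A,B}
  cell(1,1) a: {T0}  orig:{}
  cell(2,2) d: {S,T1}  orig:{S}
  cell(3,3) d: {S,T1}  orig:{S}
  cell(0,1) ca: {A}
  cell(1,2) ad: {S}
  cell(2,3) dd: {B}
  cell(0,2) cad: ∅
  cell(1,3) add: {B}
  cell(0,3) cadd: {S}

Original NTs in T[0,3] deriving "cadd": ["S"]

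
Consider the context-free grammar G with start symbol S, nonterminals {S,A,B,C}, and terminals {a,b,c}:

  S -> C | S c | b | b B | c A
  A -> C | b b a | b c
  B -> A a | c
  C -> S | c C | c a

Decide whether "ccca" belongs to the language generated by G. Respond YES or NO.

CNF form of G:
  S -> S T0 | T0 A | T0 C | T0 T2 | T1 B | b
  A -> S T0 | T0 A | T0 C | T0 T2 | T1 B | T1 T0 | T1 X3 | b
  B -> A T2 | c
  C -> S T0 | T0 A | T0 C | T0 T2 | T1 B | b
  T0 -> c
  T1 -> b
  T2 -> a
  X3 -> T1 T2

CYK table (by increasing span):
  [0..0]={B,T0}  "c"  orig:{B}
  [1..1]={B,T0}  "c"  orig:{B}
  [2..2]={B,T0}  "c"  orig:{B}
  [3..3]={T2}  "a"  orig:{}
  [0..1]=∅  "cc"
  [1..2]=∅  "cc"
  [2..3]={A,C,S}  "ca"
  [0..2]=∅  "ccc"
  [1..3]={A,C,S}  "cca"
  [0..3]={A,C,S}  "ccca"

S ∈ T[0,3] ⇒ YES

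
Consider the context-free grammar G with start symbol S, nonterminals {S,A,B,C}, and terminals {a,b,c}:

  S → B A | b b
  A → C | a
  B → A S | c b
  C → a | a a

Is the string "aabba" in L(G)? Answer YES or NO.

Convert to CNF:
  S -> B A | T2 T2
  A -> T0 T0 | a
  B -> A S | T1 T2
  C -> T0 T0 | a
  T0 -> a
  T1 -> c
  T2 -> b

CYK table (by increasing span):
  T[0,0] 'a' = {A,C,T0}  orig:{A,C}
  T[1,1] 'a' = {A,C,T0}  orig:{A,C}
  T[2,2] 'b' = {T2}  orig:{}
  T[3,3] 'b' = {T2}  orig:{}
  T[4,4] 'a' = {A,C,T0}  orig:{A,C}
  T[0,1] 'aa' = {A,C}
  T[1,2] 'ab' = ∅
  T[2,3] 'bb' = {S}
  T[3,4] 'ba' = ∅
  T[0,2] 'aab' = ∅
  T[1,3] 'abb' = {B}
  T[2,4] 'bba' = ∅
  T[0,3] 'aabb' = {B}
  T[1,4] 'abba' = {S}
  T[0,4] 'aabba' = {B,S}

S ∈ T[0,4] ⇒ YES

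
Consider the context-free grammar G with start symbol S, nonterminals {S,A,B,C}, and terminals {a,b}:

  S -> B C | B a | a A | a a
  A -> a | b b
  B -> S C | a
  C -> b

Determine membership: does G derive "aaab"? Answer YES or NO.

CNF form of G:
  S -> B C | B T1 | T1 A | T1 T1
  A -> T0 T0 | a
  B -> S C | a
  C -> b
  T0 -> b
  T1 -> a

Fill CYK table bottom-up:
  cell(0,0) a: {A,B,T1}  orig:{A,B}
  cell(1,1) a: {A,B,T1}  orig:{A,B}
  cell(2,2) a: {A,B,T1}  orig:{A,B}
  cell(3,3) b: {C,T0}  orig:{C}
  cell(0,1) aa: {S}
  cell(1,2) aa: {S}
  cell(2,3) ab: {S}
  cell(0,2) aaa: ∅
  cell(1,3) aab: {B}
  cell(0,3) aaab: ∅

S ∉ T[0,3] ⇒ NO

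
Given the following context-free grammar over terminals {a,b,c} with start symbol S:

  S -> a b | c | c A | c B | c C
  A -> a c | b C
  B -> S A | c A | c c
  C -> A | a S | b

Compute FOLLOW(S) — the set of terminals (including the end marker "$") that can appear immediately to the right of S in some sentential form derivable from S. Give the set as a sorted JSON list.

FIRST sets, iterate to fixpoint:
round 1:
  A via A→a c: +{a}
  A via A→b C: +{b}
  B via B→c A: +{c}
  C via C→A: +{a,b}
  S via S→a b: +{a}
  S via S→c: +{c}
  FIRST(S)={a,c}  FIRST(A)={a,b}  FIRST(B)={c}  FIRST(C)={a,b}
round 2:
  B via B→S A: +{a}
  FIRST(S)={a,c}  FIRST(A)={a,b}  FIRST(B)={a,c}  FIRST(C)={a,b}
round 3: (no change)
  FIRST(S)={a,c}  FIRST(A)={a,b}  FIRST(B)={a,c}  FIRST(C)={a,b}

FOLLOW iteration:
FOLLOW(S) := {$}
iter 1:
  B→S A: FOLLOW(S) ⊇ FIRST(A) = {a,b}; new: +{a,b}
  S→c A: FOLLOW(A) ⊇ FOLLOW(S) ⊇ {$,a,b}; new: +{$,a,b}
  S→c B: FOLLOW(B) ⊇ FOLLOW(S) ⊇ {$,a,b}; new: +{$,a,b}
  S→c C: FOLLOW(C) ⊇ FOLLOW(S) ⊇ {$,a,b}; new: +{$,a,b}
  FOLLOW[S]={$,a,b}  FOLLOW[A]={$,a,b}  FOLLOW[B]={$,a,b}  FOLLOW[C]={$,a,b}
iter 2: — fixpoint
  FOLLOW[S]={$,a,b}  FOLLOW[A]={$,a,b}  FOLLOW[B]={$,a,b}  FOLLOW[C]={$,a,b}

FOLLOW(S) = ["$", "a", "b"]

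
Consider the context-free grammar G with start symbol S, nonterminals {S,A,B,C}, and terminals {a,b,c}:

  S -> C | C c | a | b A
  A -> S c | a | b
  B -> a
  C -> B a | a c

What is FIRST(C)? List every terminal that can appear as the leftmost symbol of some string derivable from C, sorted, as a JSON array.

FIRST sets, iterate to fixpoint:
iter 1:
  A via A→a: +{a}
  A via A→b: +{b}
  B via B→a: +{a}
  C via C→B a: +{a}
  S via S→C: +{a}
  S via S→b A: +{b}
  FIRST(S)={a,b}  FIRST(A)={a,b}  FIRST(B)={a}  FIRST(C)={a}
iter 2: — fixpoint
  FIRST(S)={a,b}  FIRST(A)={a,b}  FIRST(B)={a}  FIRST(C)={a}

FIRST(C) = ["a"]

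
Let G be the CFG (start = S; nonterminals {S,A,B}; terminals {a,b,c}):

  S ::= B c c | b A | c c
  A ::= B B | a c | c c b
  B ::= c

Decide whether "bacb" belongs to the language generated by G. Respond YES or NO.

CNF form of G:
  S -> B X4 | T1 T1 | T2 A
  A -> B B | T0 T1 | T1 X3
  B -> c
  T0 -> a
  T1 -> c
  T2 -> b
  X3 -> T1 T2
  X4 -> T1 T1

Fill CYK table bottom-up:
  T[0,0] 'b' = {T2}  orig:{}
  T[1,1] 'a' = {T0}  orig:{}
  T[2,2] 'c' = {B,T1}  orig:{B}
  T[3,3] 'b' = {T2}  orig:{}
  T[0,1] 'ba' = ∅
  T[1,2] 'ac' = {A}
  T[2,3] 'cb' = {X3}  orig:{}
  T[0,2] 'bac' = {S}
  T[1,3] 'acb' = ∅
  T[0,3] 'bacb' = ∅

S ∉ T[0,3] ⇒ NO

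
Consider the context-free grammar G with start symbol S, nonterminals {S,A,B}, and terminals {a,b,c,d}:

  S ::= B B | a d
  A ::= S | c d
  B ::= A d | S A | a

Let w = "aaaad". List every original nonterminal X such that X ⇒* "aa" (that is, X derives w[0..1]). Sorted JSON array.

CNF form of G:
  S -> B B | T0 T1
  A -> B B | T0 T1 | T2 T1
  B -> A T1 | S A | a
  T0 -> a
  T1 -> d
  T2 -> c

CYK table (by increasing span) (cells [i..j] with 0 ≤ i ≤ j ≤ 1 only):
  cell(0,0) a: {B,T0}  orig:{B}
  cell(1,1) a: {B,T0}  orig:{B}
  cell(0,1) aa: {A,S}

Original NTs in T[0,1] deriving "aa": ["A", "S"]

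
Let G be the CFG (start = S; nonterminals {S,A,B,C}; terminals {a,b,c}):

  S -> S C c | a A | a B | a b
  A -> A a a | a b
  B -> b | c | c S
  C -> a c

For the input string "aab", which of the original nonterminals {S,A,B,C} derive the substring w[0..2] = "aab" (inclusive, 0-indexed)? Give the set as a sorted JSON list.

CNF form of G:
  S -> S X4 | T0 A | T0 B | T0 T1
  A -> A X3 | T0 T1
  B -> T2 S | b | c
  C -> T0 T2
  T0 -> a
  T1 -> b
  T2 -> c
  X3 -> T0 T0
  X4 -> C T2

CYK table (by increasing span) (cells [i..j] with 0 ≤ i ≤ j ≤ 2 only):
  T[0,0] 'a' = {T0}  orig:{}
  T[1,1] 'a' = {T0}  orig:{}
  T[2,2] 'b' = {B,T1}  orig:{B}
  T[0,1] 'aa' = {X3}  orig:{}
  T[1,2] 'ab' = {A,S}
  T[0,2] 'aab' = {S}

Original NTs in T[0,2] deriving "aab": ["S"]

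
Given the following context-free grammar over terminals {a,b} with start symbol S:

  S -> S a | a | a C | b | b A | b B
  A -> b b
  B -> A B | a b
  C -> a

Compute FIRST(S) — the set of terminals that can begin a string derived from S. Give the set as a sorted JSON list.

Compute FIRST by fixpoint:
iter 1:
  A via A→b b: +{b}
  B via B→A B: +{b}
  B via B→a b: +{a}
  C via C→a: +{a}
  S via S→a: +{a}
  S via S→b: +{b}
  FIRST(S)={a,b}  FIRST(A)={b}  FIRST(B)={a,b}  FIRST(C)={a}
iter 2: — fixpoint
  FIRST(S)={a,b}  FIRST(A)={b}  FIRST(B)={a,b}  FIRST(C)={a}

FIRST(S) = ["a", "b"]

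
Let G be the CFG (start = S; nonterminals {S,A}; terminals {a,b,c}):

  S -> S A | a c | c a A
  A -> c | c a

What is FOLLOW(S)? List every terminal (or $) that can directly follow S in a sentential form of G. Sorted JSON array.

FIRST sets, iterate to fixpoint:
pass 1:
  A via A→c: +{c}
  S via S→a c: +{a}
  S via S→c a A: +{c}
  S: {a,c}  A: {c}
pass 2: — fixpoint
  S: {a,c}  A: {c}

FOLLOW sets:
seed FOLLOW(S) with $
iter 1:
  S→S A: FOLLOW(S) ⊇ FIRST(A) = {c}; new: +{c}
  S→S A: FOLLOW(A) ⊇ FOLLOW(S) ⊇ {$,c}; new: +{$,c}
  FOLLOW[S]={$,c}  FOLLOW[A]={$,c}
iter 2: (no change)
  FOLLOW[S]={$,c}  FOLLOW[A]={$,c}

FOLLOW(S) = ["$", "c"]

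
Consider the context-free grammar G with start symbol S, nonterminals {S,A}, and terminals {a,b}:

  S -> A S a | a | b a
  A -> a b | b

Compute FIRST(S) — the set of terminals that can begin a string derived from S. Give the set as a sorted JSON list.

FIRST iteration:
pass 1:
  A via A→a b: +{a}
  A via A→b: +{b}
  S via S→A S a: +{a,b}
  FIRST(S)={a,b}  FIRST(A)={a,b}
pass 2: (no change)
  FIRST(S)={a,b}  FIRST(A)={a,b}

FIRST(S) = ["a", "b"]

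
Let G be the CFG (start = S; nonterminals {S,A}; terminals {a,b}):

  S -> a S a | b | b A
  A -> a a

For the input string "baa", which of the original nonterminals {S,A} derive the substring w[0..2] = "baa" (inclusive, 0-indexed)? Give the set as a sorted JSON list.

Convert to CNF:
  S -> T0 X2 | T1 A | b
  A -> T0 T0
  T0 -> a
  T1 -> b
  X2 -> S T0

CYK table (by increasing span) — only the sub-triangle for w[0..2]:
  [0..0]={S,T1}  "b"  orig:{S}
  [1..1]={T0}  "a"  orig:{}
  [2..2]={T0}  "a"  orig:{}
  [0..1]={X2}  "ba"  orig:{}
  [1..2]={A}  "aa"
  [0..2]={S}  "baa"

Original NTs in T[0,2] deriving "baa": ["S"]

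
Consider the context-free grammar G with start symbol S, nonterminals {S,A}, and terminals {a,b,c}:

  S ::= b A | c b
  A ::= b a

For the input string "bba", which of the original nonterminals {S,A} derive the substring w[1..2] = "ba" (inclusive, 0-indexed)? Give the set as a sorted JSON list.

CNF form of G:
  S -> T0 A | T2 T0
  A -> T0 T1
  T0 -> b
  T1 -> a
  T2 -> c

Fill CYK table bottom-up — only the sub-triangle for w[1..2]:
  cell(1,1) b: {T0}  orig:{}
  cell(2,2) a: {T1}  orig:{}
  cell(1,2) ba: {A}

Original NTs in T[1,2] deriving "ba": ["A"]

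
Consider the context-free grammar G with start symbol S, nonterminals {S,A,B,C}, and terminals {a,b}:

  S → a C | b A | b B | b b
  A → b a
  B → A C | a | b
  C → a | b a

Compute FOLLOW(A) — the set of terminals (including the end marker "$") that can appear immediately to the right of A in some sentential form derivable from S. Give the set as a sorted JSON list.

Compute FIRST by fixpoint:
[1]
  A via A→b a: +{b}
  B via B→A C: +{b}
  B via B→a: +{a}
  C via C→a: +{a}
  C via C→b a: +{b}
  S via S→a C: +{a}
  S via S→b A: +{b}
  S: {a,b}  A: {b}  B: {a,b}  C: {a,b}
[2] (stable)
  S: {a,b}  A: {b}  B: {a,b}  C: {a,b}

FOLLOW sets:
FOLLOW(S) := {$}
[1]
  B→A C: FOLLOW(A) ⊇ FIRST(C) = {a,b}; new: +{a,b}
  S→a C: FOLLOW(C) ⊇ FOLLOW(S) ⊇ {$}; new: +{$}
  S→b A: FOLLOW(A) ⊇ FOLLOW(S) ⊇ {$}; new: +{$}
  S→b B: FOLLOW(B) ⊇ FOLLOW(S) ⊇ {$}; new: +{$}
  FOLLOW[S]={$}  FOLLOW[A]={$,a,b}  FOLLOW[B]={$}  FOLLOW[C]={$}
[2] (stable)
  FOLLOW[S]={$}  FOLLOW[A]={$,a,b}  FOLLOW[B]={$}  FOLLOW[C]={$}

FOLLOW(A) = ["$", "a", "b"]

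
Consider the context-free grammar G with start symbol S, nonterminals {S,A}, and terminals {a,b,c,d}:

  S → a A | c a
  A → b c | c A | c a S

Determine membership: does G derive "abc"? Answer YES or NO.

CNF form of G:
  S -> T1 T2 | T2 A
  A -> T0 T1 | T1 A | T1 X3
  T0 -> b
  T1 -> c
  T2 -> a
  X3 -> T2 S

CYK table (by increasing span):
  cell(0,0) a: {T2}  orig:{}
  cell(1,1) b: {T0}  orig:{}
  cell(2,2) c: {T1}  orig:{}
  cell(0,1) ab: ∅
  cell(1,2) bc: {A}
  cell(0,2) abc: {S}

S ∈ T[0,2] ⇒ YES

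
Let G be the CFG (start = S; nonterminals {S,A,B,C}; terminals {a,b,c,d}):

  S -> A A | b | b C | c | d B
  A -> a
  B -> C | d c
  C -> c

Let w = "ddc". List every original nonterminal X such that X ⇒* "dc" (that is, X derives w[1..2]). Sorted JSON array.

CNF form of G:
  S -> A A | T0 B | T2 C | b | c
  A -> a
  B -> T0 T1 | c
  C -> c
  T0 -> d
  T1 -> c
  T2 -> b

Fill CYK table bottom-up, restricted to cells inside w[1..2]:
  T[1,1] 'd' = {T0}  orig:{}
  T[2,2] 'c' = {B,C,S,T1}  orig:{B,C,S}
  T[1,2] 'dc' = {B,S}

Original NTs in T[1,2] deriving "dc": ["B", "S"]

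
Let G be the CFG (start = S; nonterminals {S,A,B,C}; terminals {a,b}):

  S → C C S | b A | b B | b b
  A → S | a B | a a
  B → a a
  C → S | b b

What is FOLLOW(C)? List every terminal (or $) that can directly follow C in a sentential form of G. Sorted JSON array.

Compute FIRST by fixpoint:
round 1:
  A via A→a B: +{a}
  B via B→a a: +{a}
  C via C→b b: +{b}
  S via S→C C S: +{b}
  FIRST(S)={b}  FIRST(A)={a}  FIRST(B)={a}  FIRST(C)={b}
round 2:
  A via A→S: +{b}
  FIRST(S)={b}  FIRST(A)={a,b}  FIRST(B)={a}  FIRST(C)={b}
round 3: — fixpoint
  FIRST(S)={b}  FIRST(A)={a,b}  FIRST(B)={a}  FIRST(C)={b}

FOLLOW iteration:
FOLLOW(S) := {$}
[1]
  S→C C S: FOLLOW(C) ⊇ FIRST(C) = {b}; new: +{b}
  S→b A: FOLLOW(A) ⊇ FOLLOW(S) ⊇ {$}; new: +{$}
  S→b B: FOLLOW(B) ⊇ FOLLOW(S) ⊇ {$}; new: +{$}
  FOLLOW[S]={$}  FOLLOW[A]={$}  FOLLOW[B]={$}  FOLLOW[C]={b}
[2]
  C→S: FOLLOW(S) ⊇ FOLLOW(C) ⊇ {b}; new: +{b}
  S→b A: FOLLOW(A) ⊇ FOLLOW(S) ⊇ {$,b}; new: +{b}
  S→b B: FOLLOW(B) ⊇ FOLLOW(S) ⊇ {$,b}; new: +{b}
  FOLLOW[S]={$,b}  FOLLOW[A]={$,b}  FOLLOW[B]={$,b}  FOLLOW[C]={b}
[3] — fixpoint
  FOLLOW[S]={$,b}  FOLLOW[A]={$,b}  FOLLOW[B]={$,b}  FOLLOW[C]={b}

FOLLOW(C) = ["b"]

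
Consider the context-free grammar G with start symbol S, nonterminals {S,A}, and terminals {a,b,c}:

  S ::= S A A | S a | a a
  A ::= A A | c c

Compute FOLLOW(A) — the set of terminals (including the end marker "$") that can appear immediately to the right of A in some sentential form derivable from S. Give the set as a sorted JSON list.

FIRST iteration:
[1]
  A via A→c c: +{c}
  S via S→a a: +{a}
  S: {a}  A: {c}
[2] done
  S: {a}  A: {c}

FOLLOW sets:
FOLLOW(S) := {$}
iter 1:
  A→A A: FOLLOW(A) ⊇ FIRST(A) = {c}; new: +{c}
  S→S A A: FOLLOW(S) ⊇ FIRST(A) = {c}; new: +{c}
  S→S A A: FOLLOW(A) ⊇ FOLLOW(S) ⊇ {$,c}; new: +{$}
  S→S a: FOLLOW(S) ⊇ FIRST(a) = {a}; new: +{a}
  FOLLOW(S)={$,a,c}  FOLLOW(A)={$,c}
iter 2:
  S→S A A: FOLLOW(A) ⊇ FOLLOW(S) ⊇ {$,a,c}; new: +{a}
  FOLLOW(S)={$,a,c}  FOLLOW(A)={$,a,c}
iter 3: (no change)
  FOLLOW(S)={$,a,c}  FOLLOW(A)={$,a,c}

FOLLOW(A) = ["$", "a", "c"]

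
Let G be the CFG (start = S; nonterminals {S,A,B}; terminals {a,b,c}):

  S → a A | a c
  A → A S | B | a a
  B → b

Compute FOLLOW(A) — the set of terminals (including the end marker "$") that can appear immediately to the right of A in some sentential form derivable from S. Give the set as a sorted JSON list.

FIRST sets, iterate to fixpoint:
iter 1:
  A via A→a a: +{a}
  B via B→b: +{b}
  S via S→a A: +{a}
  FIRST[S]={a}  FIRST[A]={a}  FIRST[B]={b}
iter 2:
  A via A→B: +{b}
  FIRST[S]={a}  FIRST[A]={a,b}  FIRST[B]={b}
iter 3: — fixpoint
  FIRST[S]={a}  FIRST[A]={a,b}  FIRST[B]={b}

Compute FOLLOW by fixpoint:
FOLLOW(S) := {$}
[1]
  A→A S: FOLLOW(A) ⊇ FIRST(S) = {a}; new: +{a}
  A→A S: FOLLOW(S) ⊇ FOLLOW(A) ⊇ {a}; new: +{a}
  A→B: FOLLOW(B) ⊇ FOLLOW(A) ⊇ {a}; new: +{a}
  S→a A: FOLLOW(A) ⊇ FOLLOW(S) ⊇ {$,a}; new: +{$}
  FOLLOW(S)={$,a}  FOLLOW(A)={$,a}  FOLLOW(B)={a}
[2]
  A→B: FOLLOW(B) ⊇ FOLLOW(A) ⊇ {$,a}; new: +{$}
  FOLLOW(S)={$,a}  FOLLOW(A)={$,a}  FOLLOW(B)={$,a}
[3] (stable)
  FOLLOW(S)={$,a}  FOLLOW(A)={$,a}  FOLLOW(B)={$,a}

FOLLOW(A) = ["$", "a"]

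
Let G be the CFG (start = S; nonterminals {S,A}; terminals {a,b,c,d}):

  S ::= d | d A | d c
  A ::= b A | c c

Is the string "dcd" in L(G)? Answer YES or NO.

Convert to CNF:
  S -> T2 A | T2 T1 | d
  A -> T0 A | T1 T1
  T0 -> b
  T1 -> c
  T2 -> d

CYK fill:
  cell(0,0) d: {S,T2}  orig:{S}
  cell(1,1) c: {T1}  orig:{}
  cell(2,2) d: {S,T2}  orig:{S}
  cell(0,1) dc: {S}
  cell(1,2) cd: ∅
  cell(0,2) dcd: ∅

S ∉ T[0,2] ⇒ NO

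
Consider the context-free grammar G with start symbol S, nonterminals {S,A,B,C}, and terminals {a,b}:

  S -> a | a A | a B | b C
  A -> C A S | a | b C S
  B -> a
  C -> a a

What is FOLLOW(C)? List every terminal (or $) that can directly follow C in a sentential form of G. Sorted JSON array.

FIRST sets, iterate to fixpoint:
round 1:
  A via A→a: +{a}
  A via A→b C S: +{b}
  B via B→a: +{a}
  C via C→a a: +{a}
  S via S→a: +{a}
  S via S→b C: +{b}
  FIRST[S]={a,b}  FIRST[A]={a,b}  FIRST[B]={a}  FIRST[C]={a}
round 2: (stable)
  FIRST[S]={a,b}  FIRST[A]={a,b}  FIRST[B]={a}  FIRST[C]={a}

FOLLOW sets:
FOLLOW(S) := {$}
iter 1:
  A→C A S: FOLLOW(C) ⊇ FIRST(A) = {a,b}; new: +{a,b}
  A→C A S: FOLLOW(A) ⊇ FIRST(S) = {a,b}; new: +{a,b}
  A→C A S: FOLLOW(S) ⊇ FOLLOW(A) ⊇ {a,b}; new: +{a,b}
  S→a A: FOLLOW(A) ⊇ FOLLOW(S) ⊇ {$,a,b}; new: +{$}
  S→a B: FOLLOW(B) ⊇ FOLLOW(S) ⊇ {$,a,b}; new: +{$,a,b}
  S→b C: FOLLOW(C) ⊇ FOLLOW(S) ⊇ {$,a,b}; new: +{$}
  S: {$,a,b}  A: {$,a,b}  B: {$,a,b}  C: {$,a,b}
iter 2: (stable)
  S: {$,a,b}  A: {$,a,b}  B: {$,a,b}  C: {$,a,b}

FOLLOW(C) = ["$", "a", "b"]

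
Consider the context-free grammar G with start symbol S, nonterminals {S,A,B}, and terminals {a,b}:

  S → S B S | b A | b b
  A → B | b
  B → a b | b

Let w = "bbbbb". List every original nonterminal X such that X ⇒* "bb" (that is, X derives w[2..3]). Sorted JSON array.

Convert to CNF:
  S -> S X2 | T1 A | T1 T1
  A -> T0 T1 | b
  B -> T0 T1 | b
  T0 -> a
  T1 -> b
  X2 -> B S

CYK table (by increasing span) (cells [i..j] with 2 ≤ i ≤ j ≤ 3 only):
  [2..2]={A,B,T1}  "b"  orig:{A,B}
  [3..3]={A,B,T1}  "b"  orig:{A,B}
  [2..3]={S}  "bb"

Original NTs in T[2,3] deriving "bb": ["S"]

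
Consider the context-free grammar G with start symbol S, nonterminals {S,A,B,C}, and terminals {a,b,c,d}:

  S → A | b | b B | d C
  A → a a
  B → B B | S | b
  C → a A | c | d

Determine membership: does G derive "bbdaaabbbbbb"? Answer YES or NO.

Convert to CNF:
  S -> T0 T0 | T1 B | T2 C | b
  A -> T0 T0
  B -> B B | T0 T0 | T1 B | T2 C | b
  C -> T0 A | c | d
  T0 -> a
  T1 -> b
  T2 -> d

CYK fill:
  [0..0]={B,S,T1}  "b"  orig:{B,S}
  [1..1]={B,S,T1}  "b"  orig:{B,S}
  [2..2]={C,T2}  "d"  orig:{C}
  [3..3]={T0}  "a"  orig:{}
  [4..4]={T0}  "a"  orig:{}
  [5..5]={T0}  "a"  orig:{}
  [6..6]={B,S,T1}  "b"  orig:{B,S}
  [7..7]={B,S,T1}  "b"  orig:{B,S}
  [8..8]={B,S,T1}  "b"  orig:{B,S}
  [9..9]={B,S,T1}  "b"  orig:{B,S}
  [10..10]={B,S,T1}  "b"  orig:{B,S}
  [11..11]={B,S,T1}  "b"  orig:{B,S}
  [0..1]={B,S}  "bb"
  [1..2]=∅  "bd"
  [2..3]=∅  "da"
  [3..4]={A,B,S}  "aa"
  [4..5]={A,B,S}  "aa"
  [5..6]=∅  "ab"
  [6..7]={B,S}  "bb"
  [7..8]={B,S}  "bb"
  [8..9]={B,S}  "bb"
  [9..10]={B,S}  "bb"
  [10..11]={B,S}  "bb"
  [0..2]=∅  "bbd"
  [1..3]=∅  "bda"
  [2..4]=∅  "daa"
  [3..5]={C}  "aaa"
  [4..6]={B}  "aab"
  [5..7]=∅  "abb"
  [6..8]={B,S}  "bbb"
  [7..9]={B,S}  "bbb"
  [8..10]={B,S}  "bbb"
  [9..11]={B,S}  "bbb"
  [0..3]=∅  "bbda"
  [1..4]=∅  "bdaa"
  [2..5]={B,S}  "daaa"
  [3..6]=∅  "aaab"
  [4..7]={B}  "aabb"
  [5..8]=∅  "abbb"
  [6..9]={B,S}  "bbbb"
  [7..10]={B,S}  "bbbb"
  [8..11]={B,S}  "bbbb"
  [0..4]=∅  "bbdaa"
  [1..5]={B,S}  "bdaaa"
  [2..6]={B}  "daaab"
  [3..7]=∅  "aaabb"
  [4..8]={B}  "aabbb"
  [5..9]=∅  "abbbb"
  [6..10]={B,S}  "bbbbb"
  [7..11]={B,S}  "bbbbb"
  [0..5]={B,S}  "bbdaaa"
  [1..6]={B,S}  "bdaaab"
  [2..7]={B}  "daaabb"
  [3..8]=∅  "aaabbb"
  [4..9]={B}  "aabbbb"
  [5..10]=∅  "abbbbb"
  [6..11]={B,S}  "bbbbbb"
  [0..6]={B,S}  "bbdaaab"
  [1..7]={B,S}  "bdaaabb"
  [2..8]={B}  "daaabbb"
  [3..9]=∅  "aaabbbb"
  [4..10]={B}  "aabbbbb"
  [5..11]=∅  "abbbbbb"
  [0..7]={B,S}  "bbdaaabb"
  [1..8]={B,S}  "bdaaabbb"
  [2..9]={B}  "daaabbbb"
  [3..10]=∅  "aaabbbbb"
  [4..11]={B}  "aabbbbbb"
  [0..8]={B,S}  "bbdaaabbb"
  [1..9]={B,S}  "bdaaabbbb"
  [2..10]={B}  "daaabbbbb"
  [3..11]=∅  "aaabbbbbb"
  [0..9]={B,S}  "bbdaaabbbb"
  [1..10]={B,S}  "bdaaabbbbb"
  [2..11]={B}  "daaabbbbbb"
  [0..10]={B,S}  "bbdaaabbbbb"
  [1..11]={B,S}  "bdaaabbbbbb"
  [0..11]={B,S}  "bbdaaabbbbbb"

S ∈ T[0,11] ⇒ YES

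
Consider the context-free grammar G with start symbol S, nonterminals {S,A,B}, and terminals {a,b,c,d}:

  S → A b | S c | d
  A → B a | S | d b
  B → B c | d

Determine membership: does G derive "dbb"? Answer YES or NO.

Convert to CNF:
  S -> A T0 | S T2 | d
  A -> A T0 | B T1 | S T2 | T3 T0 | d
  B -> B T2 | d
  T0 -> b
  T1 -> a
  T2 -> c
  T3 -> d

CYK table (by increasing span):
  cell(0,0) d: {A,B,S,T3}  orig:{A,B,S}
  cell(1,1) b: {T0}  orig:{}
  cell(2,2) b: {T0}  orig:{}
  cell(0,1) db: {A,S}
  cell(1,2) bb: ∅
  cell(0,2) dbb: {A,S}

S ∈ T[0,2] ⇒ YES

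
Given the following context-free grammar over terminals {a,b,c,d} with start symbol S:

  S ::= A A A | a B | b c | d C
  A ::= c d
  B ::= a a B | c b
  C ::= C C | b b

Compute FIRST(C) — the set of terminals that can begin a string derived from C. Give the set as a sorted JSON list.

FIRST sets, iterate to fixpoint:
round 1:
  A via A→c d: +{c}
  B via B→a a B: +{a}
  B via B→c b: +{c}
  C via C→b b: +{b}
  S via S→A A A: +{c}
  S via S→a B: +{a}
  S via S→b c: +{b}
  S via S→d C: +{d}
  S: {a,b,c,d}  A: {c}  B: {a,c}  C: {b}
round 2: (stable)
  S: {a,b,c,d}  A: {c}  B: {a,c}  C: {b}

FIRST(C) = ["b"]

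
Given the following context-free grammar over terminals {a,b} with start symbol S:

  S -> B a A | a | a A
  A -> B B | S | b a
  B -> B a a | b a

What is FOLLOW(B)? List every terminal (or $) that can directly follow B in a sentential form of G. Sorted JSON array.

FIRST iteration:
iter 1:
  A via A→b a: +{b}
  B via B→b a: +{b}
  S via S→B a A: +{b}
  S via S→a: +{a}
  FIRST(S)={a,b}  FIRST(A)={b}  FIRST(B)={b}
iter 2:
  A via A→S: +{a}
  FIRST(S)={a,b}  FIRST(A)={a,b}  FIRST(B)={b}
iter 3: (stable)
  FIRST(S)={a,b}  FIRST(A)={a,b}  FIRST(B)={b}

Compute FOLLOW by fixpoint:
FOLLOW(S) := {$}
iter 1:
  A→B B: FOLLOW(B) ⊇ FIRST(B) = {b}; new: +{b}
  B→B a a: FOLLOW(B) ⊇ FIRST(a) = {a}; new: +{a}
  S→B a A: FOLLOW(A) ⊇ FOLLOW(S) ⊇ {$}; new: +{$}
  S: {$}  A: {$}  B: {a,b}
iter 2:
  A→B B: FOLLOW(B) ⊇ FOLLOW(A) ⊇ {$}; new: +{$}
  S: {$}  A: {$}  B: {$,a,b}
iter 3: done
  S: {$}  A: {$}  B: {$,a,b}

FOLLOW(B) = ["$", "a", "b"]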